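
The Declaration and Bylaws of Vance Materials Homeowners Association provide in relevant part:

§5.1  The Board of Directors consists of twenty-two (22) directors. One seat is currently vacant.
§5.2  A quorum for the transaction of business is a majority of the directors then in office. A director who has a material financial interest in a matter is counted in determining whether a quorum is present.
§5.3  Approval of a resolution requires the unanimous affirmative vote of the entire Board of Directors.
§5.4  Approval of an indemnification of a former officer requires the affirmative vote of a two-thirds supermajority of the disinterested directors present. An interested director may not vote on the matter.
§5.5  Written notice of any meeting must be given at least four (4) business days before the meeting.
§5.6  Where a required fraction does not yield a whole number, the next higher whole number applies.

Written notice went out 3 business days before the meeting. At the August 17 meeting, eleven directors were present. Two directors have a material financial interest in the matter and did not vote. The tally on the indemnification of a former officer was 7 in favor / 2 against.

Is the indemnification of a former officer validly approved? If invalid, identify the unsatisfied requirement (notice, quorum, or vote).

Invalid — notice requirement not satisfied.

Notice: 3 business days given; 4 required (3 < 4). Not satisfied.
Quorum: 11 present (interested directors count toward quorum); quorum is 11. Satisfied.
Vote: the indemnification of a former officer requires two-thirds of the disinterested directors present (11 − 2 = 9). 2/3 of 9 = 6, so 6 affirmative votes are needed; 7 voted in favor. Satisfied.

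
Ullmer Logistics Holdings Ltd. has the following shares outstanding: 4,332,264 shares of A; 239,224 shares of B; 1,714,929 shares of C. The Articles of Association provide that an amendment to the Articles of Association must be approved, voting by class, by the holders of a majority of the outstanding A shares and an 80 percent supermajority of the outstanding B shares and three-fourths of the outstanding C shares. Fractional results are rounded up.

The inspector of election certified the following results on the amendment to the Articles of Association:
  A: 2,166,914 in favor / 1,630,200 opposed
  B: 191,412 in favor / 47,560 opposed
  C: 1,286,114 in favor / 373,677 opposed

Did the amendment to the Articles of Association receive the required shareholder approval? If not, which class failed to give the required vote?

A: a majority of 4332264 is 2166133; 2,166,133 required, 2,166,914 in favor — approved.
B: 4/5 of 239224 = 191379.20, rounded up to 191380; 191,380 required, 191,412 in favor — approved.
C: 3/4 of 1714929 = 1286196.75, rounded up to 1286197; 1,286,197 required, 1,286,114 in favor — not approved.

Not approved — the C shares did not give the required vote.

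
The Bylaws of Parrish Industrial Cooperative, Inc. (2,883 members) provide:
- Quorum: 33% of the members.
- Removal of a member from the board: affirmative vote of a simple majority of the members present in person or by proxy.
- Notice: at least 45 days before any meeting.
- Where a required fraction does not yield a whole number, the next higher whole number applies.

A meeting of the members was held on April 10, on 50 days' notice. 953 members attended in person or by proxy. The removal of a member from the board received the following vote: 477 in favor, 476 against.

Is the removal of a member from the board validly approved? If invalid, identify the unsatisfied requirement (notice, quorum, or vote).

Notice: 50 days given; 45 required. Satisfied.
Quorum: 33% of 2,883 = 951.39, rounded up to 952; 953 present. Satisfied.
Vote: requires a majority of those present (953); a majority of 953 is 477, so 477 needed; 477 in favor. Satisfied.

Valid — all requirements satisfied.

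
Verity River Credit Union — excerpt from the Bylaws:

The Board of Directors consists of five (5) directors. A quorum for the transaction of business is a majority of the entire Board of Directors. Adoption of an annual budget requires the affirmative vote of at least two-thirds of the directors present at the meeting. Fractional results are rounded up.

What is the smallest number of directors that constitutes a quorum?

A majority of 5 is 3.

3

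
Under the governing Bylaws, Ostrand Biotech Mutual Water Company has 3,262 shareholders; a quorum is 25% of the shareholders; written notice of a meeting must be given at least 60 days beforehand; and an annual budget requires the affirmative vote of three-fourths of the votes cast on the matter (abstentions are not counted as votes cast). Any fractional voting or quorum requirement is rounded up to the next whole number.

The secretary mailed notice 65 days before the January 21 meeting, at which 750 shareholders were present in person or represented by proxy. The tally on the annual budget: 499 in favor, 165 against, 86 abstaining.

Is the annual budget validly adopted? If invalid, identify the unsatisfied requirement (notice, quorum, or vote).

Invalid — quorum requirement not satisfied.

Notice: 65 days given; 60 required. Satisfied.
Quorum: 25% of 3,262 = 815.50, rounded up to 816; 750 present. Not satisfied.
Vote: requires three-fourths of the votes cast (750 − 86 abstaining = 664); 3/4 of 664 = 498, so 498 needed; 499 in favor. Satisfied.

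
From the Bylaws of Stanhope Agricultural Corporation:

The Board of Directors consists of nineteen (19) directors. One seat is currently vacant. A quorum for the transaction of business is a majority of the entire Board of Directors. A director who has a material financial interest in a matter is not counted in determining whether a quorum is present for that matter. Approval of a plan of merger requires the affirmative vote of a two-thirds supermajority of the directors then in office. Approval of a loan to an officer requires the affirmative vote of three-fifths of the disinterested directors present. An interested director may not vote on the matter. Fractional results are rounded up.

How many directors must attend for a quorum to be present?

A majority of 19 is 10.

10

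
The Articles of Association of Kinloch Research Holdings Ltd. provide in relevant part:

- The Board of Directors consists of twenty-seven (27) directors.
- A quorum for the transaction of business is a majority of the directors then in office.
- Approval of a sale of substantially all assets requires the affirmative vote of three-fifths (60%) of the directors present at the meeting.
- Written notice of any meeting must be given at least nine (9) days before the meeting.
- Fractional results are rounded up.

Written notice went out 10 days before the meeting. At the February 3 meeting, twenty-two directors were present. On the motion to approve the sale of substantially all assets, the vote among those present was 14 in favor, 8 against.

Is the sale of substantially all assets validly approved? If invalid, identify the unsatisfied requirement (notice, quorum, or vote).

Valid — all requirements satisfied.

Notice: 10 days given; 9 required (10 ≥ 9). Satisfied.
Quorum: 22 present; quorum is 14. Satisfied.
Vote: the sale of substantially all assets requires three-fifths of the directors present (22). 3/5 of 22 = 13.20, rounded up to 14, so 14 affirmative votes are needed; 14 voted in favor. Satisfied.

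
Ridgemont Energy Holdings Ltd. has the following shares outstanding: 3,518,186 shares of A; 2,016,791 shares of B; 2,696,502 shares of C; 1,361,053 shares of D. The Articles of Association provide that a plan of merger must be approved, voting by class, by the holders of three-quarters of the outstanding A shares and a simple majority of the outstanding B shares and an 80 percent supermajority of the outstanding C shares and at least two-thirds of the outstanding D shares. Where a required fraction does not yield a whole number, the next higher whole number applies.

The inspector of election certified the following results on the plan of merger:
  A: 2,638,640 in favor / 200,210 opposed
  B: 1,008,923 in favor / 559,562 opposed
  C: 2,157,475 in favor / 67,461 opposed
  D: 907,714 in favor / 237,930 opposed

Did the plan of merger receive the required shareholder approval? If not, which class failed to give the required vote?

A: 3/4 of 3518186 = 2638639.50, rounded up to 2638640; 2,638,640 required, 2,638,640 in favor — approved.
B: a majority of 2016791 is 1008396; 1,008,396 required, 1,008,923 in favor — approved.
C: 4/5 of 2696502 = 2157201.60, rounded up to 2157202; 2,157,202 required, 2,157,475 in favor — approved.
D: 2/3 of 1361053 = 907368.67, rounded up to 907369; 907,369 required, 907,714 in favor — approved.

Approved — every class gave the required vote.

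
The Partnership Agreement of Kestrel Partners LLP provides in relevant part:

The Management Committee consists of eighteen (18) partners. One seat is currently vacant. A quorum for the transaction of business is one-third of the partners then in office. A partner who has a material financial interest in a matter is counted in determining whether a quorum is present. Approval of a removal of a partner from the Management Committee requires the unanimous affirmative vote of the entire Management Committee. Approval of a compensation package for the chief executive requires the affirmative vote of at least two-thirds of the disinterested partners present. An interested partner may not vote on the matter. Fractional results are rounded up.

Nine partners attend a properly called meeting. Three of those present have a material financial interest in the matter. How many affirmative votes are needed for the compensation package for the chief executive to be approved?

The compensation package for the chief executive requires two-thirds of the disinterested partners present (9 − 3 = 6).
2/3 of 6 = 4.

4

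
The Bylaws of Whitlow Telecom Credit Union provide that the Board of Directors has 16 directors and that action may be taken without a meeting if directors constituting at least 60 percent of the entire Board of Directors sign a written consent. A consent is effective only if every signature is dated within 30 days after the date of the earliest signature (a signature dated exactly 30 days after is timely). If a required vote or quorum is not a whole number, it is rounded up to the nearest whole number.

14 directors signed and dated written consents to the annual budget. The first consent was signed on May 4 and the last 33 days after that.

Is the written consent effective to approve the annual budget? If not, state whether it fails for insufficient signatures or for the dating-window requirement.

Signatures required: at least 60 percent of 16 — 3/5 of 16 = 9.60, rounded up to 10, so 10 needed; 14 signed. Sufficient.
Dating window: the latest signature is 33 days after the earliest; the limit is 30 days. Outside the window.

Not effective — dating-window requirement not satisfied.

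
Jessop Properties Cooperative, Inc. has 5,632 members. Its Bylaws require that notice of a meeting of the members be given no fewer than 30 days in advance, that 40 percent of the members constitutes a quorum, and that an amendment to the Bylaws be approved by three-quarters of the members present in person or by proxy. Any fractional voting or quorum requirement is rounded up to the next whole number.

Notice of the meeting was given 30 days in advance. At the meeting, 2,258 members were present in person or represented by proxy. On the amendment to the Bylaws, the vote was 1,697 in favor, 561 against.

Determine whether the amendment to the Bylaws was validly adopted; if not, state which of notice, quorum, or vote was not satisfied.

Valid — all requirements satisfied.

Notice: 30 days given; 30 required. Satisfied.
Quorum: 40% of 5,632 = 2,252.80, rounded up to 2,253; 2,258 present. Satisfied.
Vote: requires three-fourths of those present (2,258); 3/4 of 2258 = 1693.50, rounded up to 1694, so 1,694 needed; 1,697 in favor. Satisfied.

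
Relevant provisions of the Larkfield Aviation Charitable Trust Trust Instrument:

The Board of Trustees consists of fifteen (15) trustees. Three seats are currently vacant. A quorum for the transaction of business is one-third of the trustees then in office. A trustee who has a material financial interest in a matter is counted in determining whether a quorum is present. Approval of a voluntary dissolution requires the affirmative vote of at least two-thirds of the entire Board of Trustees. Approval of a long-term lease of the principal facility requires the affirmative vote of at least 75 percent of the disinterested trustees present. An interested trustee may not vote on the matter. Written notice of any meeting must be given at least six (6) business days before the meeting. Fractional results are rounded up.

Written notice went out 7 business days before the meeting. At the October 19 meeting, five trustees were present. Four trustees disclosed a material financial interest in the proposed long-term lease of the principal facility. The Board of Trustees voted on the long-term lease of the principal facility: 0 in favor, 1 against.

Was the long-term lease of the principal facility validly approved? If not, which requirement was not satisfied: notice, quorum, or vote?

Notice: 7 business days given; 6 required (7 ≥ 6). Satisfied.
Quorum: 5 present (interested trustees count toward quorum); quorum is 4. Satisfied.
Vote: the long-term lease of the principal facility requires three-fourths of the disinterested trustees present (5 − 4 = 1). 3/4 of 1 = 0.75, rounded up to 1, so 1 affirmative vote is needed; 0 voted in favor. Not satisfied.

Invalid — vote requirement not satisfied.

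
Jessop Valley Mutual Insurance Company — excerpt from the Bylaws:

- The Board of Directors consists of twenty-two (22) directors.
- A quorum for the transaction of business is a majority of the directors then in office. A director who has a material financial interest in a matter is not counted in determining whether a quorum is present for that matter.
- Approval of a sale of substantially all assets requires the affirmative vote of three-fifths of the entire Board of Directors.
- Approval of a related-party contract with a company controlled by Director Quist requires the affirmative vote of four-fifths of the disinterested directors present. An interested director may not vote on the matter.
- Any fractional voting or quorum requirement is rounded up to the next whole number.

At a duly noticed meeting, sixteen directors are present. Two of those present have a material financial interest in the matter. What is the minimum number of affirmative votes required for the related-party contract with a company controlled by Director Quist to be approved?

The related-party contract with a company controlled by Director Quist requires four-fifths of the disinterested directors present (16 − 2 = 14).
4/5 of 14 = 11.20, rounded up to 12.

12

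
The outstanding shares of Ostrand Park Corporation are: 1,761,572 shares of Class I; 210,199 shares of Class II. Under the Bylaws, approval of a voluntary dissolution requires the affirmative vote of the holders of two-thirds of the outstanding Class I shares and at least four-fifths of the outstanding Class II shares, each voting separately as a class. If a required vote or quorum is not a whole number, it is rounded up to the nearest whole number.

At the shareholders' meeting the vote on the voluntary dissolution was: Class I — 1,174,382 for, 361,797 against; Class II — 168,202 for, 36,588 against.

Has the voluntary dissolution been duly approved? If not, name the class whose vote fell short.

Approved — every class gave the required vote.

Class I: 2/3 of 1761572 = 1174381.33, rounded up to 1174382; 1,174,382 required, 1,174,382 in favor — approved.
Class II: 4/5 of 210199 = 168159.20, rounded up to 168160; 168,160 required, 168,202 in favor — approved.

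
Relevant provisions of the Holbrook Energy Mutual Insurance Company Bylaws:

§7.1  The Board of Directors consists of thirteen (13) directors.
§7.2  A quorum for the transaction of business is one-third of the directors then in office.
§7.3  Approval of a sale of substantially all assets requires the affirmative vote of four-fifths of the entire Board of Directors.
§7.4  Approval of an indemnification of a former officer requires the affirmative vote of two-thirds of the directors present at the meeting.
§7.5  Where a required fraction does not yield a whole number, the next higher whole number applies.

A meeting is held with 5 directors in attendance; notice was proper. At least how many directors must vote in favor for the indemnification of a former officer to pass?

4

The indemnification of a former officer requires two-thirds of the directors present (5).
2/3 of 5 = 3.33, rounded up to 4.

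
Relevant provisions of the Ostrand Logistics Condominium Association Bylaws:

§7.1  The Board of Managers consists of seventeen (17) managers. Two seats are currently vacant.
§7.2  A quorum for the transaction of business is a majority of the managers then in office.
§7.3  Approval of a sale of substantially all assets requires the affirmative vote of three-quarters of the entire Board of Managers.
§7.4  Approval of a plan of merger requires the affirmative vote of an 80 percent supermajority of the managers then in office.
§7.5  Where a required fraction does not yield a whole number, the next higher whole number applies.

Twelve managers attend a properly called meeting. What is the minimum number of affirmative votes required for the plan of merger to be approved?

The plan of merger requires four-fifths of the managers then in office (15).
4/5 of 15 = 12.

12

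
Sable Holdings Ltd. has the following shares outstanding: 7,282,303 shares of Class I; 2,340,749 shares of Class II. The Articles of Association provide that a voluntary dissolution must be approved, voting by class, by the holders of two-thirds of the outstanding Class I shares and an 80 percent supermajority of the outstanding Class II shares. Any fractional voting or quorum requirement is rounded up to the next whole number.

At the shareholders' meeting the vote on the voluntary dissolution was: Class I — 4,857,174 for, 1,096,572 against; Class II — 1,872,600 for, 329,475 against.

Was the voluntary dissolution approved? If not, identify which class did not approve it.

Approved — every class gave the required vote.

Class I: 2/3 of 7282303 = 4854868.67, rounded up to 4854869; 4,854,869 required, 4,857,174 in favor — approved.
Class II: 4/5 of 2340749 = 1872599.20, rounded up to 1872600; 1,872,600 required, 1,872,600 in favor — approved.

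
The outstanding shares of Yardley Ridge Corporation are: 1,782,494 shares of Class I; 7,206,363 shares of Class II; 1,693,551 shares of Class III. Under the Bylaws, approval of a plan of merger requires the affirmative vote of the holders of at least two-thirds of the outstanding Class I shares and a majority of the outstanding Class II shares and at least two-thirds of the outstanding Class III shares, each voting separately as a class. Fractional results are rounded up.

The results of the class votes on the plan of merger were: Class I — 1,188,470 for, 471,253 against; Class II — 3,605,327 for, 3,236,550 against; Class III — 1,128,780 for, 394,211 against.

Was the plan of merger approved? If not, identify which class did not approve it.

Not approved — the Class III shares did not give the required vote.

Class I: 2/3 of 1782494 = 1188329.33, rounded up to 1188330; 1,188,330 required, 1,188,470 in favor — approved.
Class II: a majority of 7206363 is 3603182; 3,603,182 required, 3,605,327 in favor — approved.
Class III: 2/3 of 1693551 = 1129034; 1,129,034 required, 1,128,780 in favor — not approved.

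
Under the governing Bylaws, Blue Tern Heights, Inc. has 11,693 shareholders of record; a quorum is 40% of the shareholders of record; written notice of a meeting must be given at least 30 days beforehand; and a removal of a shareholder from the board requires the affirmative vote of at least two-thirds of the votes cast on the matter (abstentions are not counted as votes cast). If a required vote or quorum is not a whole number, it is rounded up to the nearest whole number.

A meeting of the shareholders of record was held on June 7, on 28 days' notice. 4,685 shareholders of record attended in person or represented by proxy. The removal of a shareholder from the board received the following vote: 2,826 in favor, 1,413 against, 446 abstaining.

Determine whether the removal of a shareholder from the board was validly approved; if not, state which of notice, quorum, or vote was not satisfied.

Invalid — notice requirement not satisfied.

Notice: 28 days given; 30 required. Not satisfied.
Quorum: 40% of 11,693 = 4,677.20, rounded up to 4,678; 4,685 present. Satisfied.
Vote: requires two-thirds of the votes cast (4,685 − 446 abstaining = 4,239); 2/3 of 4239 = 2826, so 2,826 needed; 2,826 in favor. Satisfied.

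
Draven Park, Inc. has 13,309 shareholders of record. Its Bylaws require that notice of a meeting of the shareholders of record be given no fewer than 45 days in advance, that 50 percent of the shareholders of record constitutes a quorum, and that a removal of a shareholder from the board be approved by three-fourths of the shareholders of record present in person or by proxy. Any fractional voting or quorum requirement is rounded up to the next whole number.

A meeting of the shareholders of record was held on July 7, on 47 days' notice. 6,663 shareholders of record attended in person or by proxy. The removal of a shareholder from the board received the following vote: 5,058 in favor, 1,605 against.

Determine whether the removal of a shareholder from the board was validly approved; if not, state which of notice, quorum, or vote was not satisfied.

Notice: 47 days given; 45 required. Satisfied.
Quorum: 50% of 13,309 = 6,654.50, rounded up to 6,655; 6,663 present. Satisfied.
Vote: requires three-fourths of those present (6,663); 3/4 of 6663 = 4997.25, rounded up to 4998, so 4,998 needed; 5,058 in favor. Satisfied.

Valid — all requirements satisfied.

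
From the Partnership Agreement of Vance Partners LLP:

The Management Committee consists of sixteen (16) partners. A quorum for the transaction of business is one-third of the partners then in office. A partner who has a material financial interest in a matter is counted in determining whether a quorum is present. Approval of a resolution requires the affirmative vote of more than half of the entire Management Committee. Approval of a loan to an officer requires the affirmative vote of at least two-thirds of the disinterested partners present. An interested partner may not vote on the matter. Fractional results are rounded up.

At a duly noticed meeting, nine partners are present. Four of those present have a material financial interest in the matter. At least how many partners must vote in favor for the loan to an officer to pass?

4

The loan to an officer requires two-thirds of the disinterested partners present (9 − 4 = 5).
2/3 of 5 = 3.33, rounded up to 4.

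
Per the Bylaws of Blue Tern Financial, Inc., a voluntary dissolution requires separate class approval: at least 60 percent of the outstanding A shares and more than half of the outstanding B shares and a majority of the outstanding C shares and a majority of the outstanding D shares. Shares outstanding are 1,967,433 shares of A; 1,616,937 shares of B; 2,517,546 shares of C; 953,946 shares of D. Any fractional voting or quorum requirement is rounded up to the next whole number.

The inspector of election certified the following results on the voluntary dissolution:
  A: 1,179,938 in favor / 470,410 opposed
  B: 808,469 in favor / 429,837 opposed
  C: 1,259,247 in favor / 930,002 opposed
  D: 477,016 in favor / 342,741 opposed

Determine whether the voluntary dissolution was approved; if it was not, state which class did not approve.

A: 3/5 of 1967433 = 1180459.80, rounded up to 1180460; 1,180,460 required, 1,179,938 in favor — not approved.
B: a majority of 1616937 is 808469; 808,469 required, 808,469 in favor — approved.
C: a majority of 2517546 is 1258774; 1,258,774 required, 1,259,247 in favor — approved.
D: a majority of 953946 is 476974; 476,974 required, 477,016 in favor — approved.

Not approved — the A shares did not give the required vote.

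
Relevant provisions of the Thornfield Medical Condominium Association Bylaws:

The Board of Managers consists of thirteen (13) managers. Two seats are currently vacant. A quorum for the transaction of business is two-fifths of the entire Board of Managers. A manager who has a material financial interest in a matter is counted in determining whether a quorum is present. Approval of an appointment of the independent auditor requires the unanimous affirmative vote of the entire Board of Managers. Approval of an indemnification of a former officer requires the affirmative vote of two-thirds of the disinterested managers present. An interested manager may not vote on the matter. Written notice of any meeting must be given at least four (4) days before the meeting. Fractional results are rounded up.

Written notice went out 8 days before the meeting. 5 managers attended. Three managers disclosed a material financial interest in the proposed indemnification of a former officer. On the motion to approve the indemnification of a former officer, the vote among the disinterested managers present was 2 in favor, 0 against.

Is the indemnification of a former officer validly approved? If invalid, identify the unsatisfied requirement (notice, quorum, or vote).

Invalid — quorum requirement not satisfied.

Notice: 8 days given; 4 required (8 ≥ 4). Satisfied.
Quorum: 5 present (interested managers count toward quorum); quorum is 6. Not satisfied.
Vote: the indemnification of a former officer requires two-thirds of the disinterested managers present (5 − 3 = 2). 2/3 of 2 = 1.33, rounded up to 2, so 2 affirmative votes are needed; 2 voted in favor. Satisfied. (Moot — without a quorum no business can be validly transacted.)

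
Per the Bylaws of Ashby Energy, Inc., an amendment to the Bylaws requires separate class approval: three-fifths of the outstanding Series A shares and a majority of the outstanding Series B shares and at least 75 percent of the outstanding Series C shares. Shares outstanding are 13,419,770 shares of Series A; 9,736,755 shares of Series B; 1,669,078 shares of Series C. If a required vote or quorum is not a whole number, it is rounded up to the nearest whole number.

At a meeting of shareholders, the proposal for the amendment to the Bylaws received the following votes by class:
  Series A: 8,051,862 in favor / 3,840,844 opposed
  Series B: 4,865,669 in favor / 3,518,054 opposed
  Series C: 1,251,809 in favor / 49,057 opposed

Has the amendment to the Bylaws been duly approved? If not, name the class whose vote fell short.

Series A: 3/5 of 13419770 = 8051862; 8,051,862 required, 8,051,862 in favor — approved.
Series B: a majority of 9736755 is 4868378; 4,868,378 required, 4,865,669 in favor — not approved.
Series C: 3/4 of 1669078 = 1251808.50, rounded up to 1251809; 1,251,809 required, 1,251,809 in favor — approved.

Not approved — the Series B shares did not give the required vote.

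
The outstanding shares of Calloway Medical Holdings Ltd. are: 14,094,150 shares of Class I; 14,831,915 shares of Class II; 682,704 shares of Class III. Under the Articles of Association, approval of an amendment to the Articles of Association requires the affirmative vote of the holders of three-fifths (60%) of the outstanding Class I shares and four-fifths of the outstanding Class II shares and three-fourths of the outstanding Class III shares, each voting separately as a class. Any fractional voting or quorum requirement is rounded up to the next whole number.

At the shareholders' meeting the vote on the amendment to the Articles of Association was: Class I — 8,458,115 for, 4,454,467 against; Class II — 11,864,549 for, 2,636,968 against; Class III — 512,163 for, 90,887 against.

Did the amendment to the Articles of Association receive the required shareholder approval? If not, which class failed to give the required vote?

Not approved — the Class II shares did not give the required vote.

Class I: 3/5 of 14094150 = 8456490; 8,456,490 required, 8,458,115 in favor — approved.
Class II: 4/5 of 14831915 = 11865532; 11,865,532 required, 11,864,549 in favor — not approved.
Class III: 3/4 of 682704 = 512028; 512,028 required, 512,163 in favor — approved.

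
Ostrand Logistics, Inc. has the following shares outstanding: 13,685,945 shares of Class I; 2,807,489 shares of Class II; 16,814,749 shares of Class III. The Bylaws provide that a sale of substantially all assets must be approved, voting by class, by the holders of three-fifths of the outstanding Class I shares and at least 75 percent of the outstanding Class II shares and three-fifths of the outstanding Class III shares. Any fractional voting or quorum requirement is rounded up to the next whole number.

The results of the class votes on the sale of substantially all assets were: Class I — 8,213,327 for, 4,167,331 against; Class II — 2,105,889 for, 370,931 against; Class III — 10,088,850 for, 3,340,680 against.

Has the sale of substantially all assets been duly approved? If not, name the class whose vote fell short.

Approved — every class gave the required vote.

Class I: 3/5 of 13685945 = 8211567; 8,211,567 required, 8,213,327 in favor — approved.
Class II: 3/4 of 2807489 = 2105616.75, rounded up to 2105617; 2,105,617 required, 2,105,889 in favor — approved.
Class III: 3/5 of 16814749 = 10088849.40, rounded up to 10088850; 10,088,850 required, 10,088,850 in favor — approved.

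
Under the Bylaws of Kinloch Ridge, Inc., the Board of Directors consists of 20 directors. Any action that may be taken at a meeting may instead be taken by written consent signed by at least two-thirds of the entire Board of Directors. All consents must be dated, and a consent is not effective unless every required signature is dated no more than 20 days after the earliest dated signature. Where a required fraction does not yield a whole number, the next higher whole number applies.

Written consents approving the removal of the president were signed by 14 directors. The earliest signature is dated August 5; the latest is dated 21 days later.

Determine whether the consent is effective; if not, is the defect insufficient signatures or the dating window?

Signatures required: at least two-thirds of 20 — 2/3 of 20 = 13.33, rounded up to 14, so 14 needed; 14 signed. Sufficient.
Dating window: the latest signature is 21 days after the earliest; the limit is 20 days. Outside the window.

Not effective — dating-window requirement not satisfied.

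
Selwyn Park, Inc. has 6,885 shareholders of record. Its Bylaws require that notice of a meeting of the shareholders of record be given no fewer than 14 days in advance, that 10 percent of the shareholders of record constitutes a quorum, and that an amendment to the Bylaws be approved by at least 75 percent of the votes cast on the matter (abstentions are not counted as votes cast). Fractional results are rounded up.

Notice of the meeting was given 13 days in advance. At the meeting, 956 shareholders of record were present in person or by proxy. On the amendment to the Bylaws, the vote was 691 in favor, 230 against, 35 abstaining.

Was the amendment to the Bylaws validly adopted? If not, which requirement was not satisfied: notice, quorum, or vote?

Invalid — notice requirement not satisfied.

Notice: 13 days given; 14 required. Not satisfied.
Quorum: 10% of 6,885 = 688.50, rounded up to 689; 956 present. Satisfied.
Vote: requires three-fourths of the votes cast (956 − 35 abstaining = 921); 3/4 of 921 = 690.75, rounded up to 691, so 691 needed; 691 in favor. Satisfied.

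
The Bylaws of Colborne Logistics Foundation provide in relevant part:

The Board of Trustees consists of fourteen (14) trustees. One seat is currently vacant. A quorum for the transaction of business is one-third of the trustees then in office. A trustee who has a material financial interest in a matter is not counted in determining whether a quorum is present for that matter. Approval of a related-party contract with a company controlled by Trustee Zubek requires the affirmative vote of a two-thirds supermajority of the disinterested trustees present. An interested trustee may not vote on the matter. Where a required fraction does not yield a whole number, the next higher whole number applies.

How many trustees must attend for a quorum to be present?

1/3 of 13 = 4.33, rounded up to 5.

5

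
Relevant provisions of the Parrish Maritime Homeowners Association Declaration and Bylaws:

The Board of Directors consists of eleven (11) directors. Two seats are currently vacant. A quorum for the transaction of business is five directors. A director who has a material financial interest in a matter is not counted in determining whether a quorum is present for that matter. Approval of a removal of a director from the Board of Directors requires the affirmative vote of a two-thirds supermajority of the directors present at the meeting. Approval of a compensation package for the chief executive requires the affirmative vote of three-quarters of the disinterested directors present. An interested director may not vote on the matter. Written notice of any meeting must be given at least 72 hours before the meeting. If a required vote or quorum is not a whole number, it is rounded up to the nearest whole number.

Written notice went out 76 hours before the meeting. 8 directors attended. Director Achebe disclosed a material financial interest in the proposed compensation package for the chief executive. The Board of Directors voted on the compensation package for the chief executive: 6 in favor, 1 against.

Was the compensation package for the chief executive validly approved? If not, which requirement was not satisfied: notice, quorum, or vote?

Valid — all requirements satisfied.

Notice: 76 hours given; 72 required (76 ≥ 72). Satisfied.
Quorum: 8 present, but the 1 interested director does not count, leaving 7. Quorum is 5. Satisfied.
Vote: the compensation package for the chief executive requires three-fourths of the disinterested directors present (8 − 1 = 7). 3/4 of 7 = 5.25, rounded up to 6, so 6 affirmative votes are needed; 6 voted in favor. Satisfied.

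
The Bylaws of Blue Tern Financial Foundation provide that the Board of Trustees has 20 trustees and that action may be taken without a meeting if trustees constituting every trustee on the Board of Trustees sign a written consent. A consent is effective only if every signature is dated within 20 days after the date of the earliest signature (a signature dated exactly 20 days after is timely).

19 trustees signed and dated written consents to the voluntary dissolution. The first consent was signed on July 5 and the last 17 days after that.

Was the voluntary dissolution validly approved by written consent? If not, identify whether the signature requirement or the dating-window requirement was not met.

Signatures required: the unanimous vote of 20 — unanimous means all 20, so 20 needed; 19 signed. Insufficient.
Dating window: the latest signature is 17 days after the earliest; the limit is 20 days. Within the window.

Not effective — insufficient signatures.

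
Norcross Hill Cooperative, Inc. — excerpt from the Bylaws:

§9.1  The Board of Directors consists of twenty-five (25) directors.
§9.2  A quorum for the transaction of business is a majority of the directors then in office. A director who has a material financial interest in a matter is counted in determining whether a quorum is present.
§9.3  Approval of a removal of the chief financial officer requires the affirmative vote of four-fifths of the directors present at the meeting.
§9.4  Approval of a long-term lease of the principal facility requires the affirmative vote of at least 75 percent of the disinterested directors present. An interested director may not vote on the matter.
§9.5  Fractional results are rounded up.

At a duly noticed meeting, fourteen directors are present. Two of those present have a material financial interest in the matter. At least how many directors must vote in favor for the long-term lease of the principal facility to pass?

The long-term lease of the principal facility requires three-fourths of the disinterested directors present (14 − 2 = 12).
3/4 of 12 = 9.

9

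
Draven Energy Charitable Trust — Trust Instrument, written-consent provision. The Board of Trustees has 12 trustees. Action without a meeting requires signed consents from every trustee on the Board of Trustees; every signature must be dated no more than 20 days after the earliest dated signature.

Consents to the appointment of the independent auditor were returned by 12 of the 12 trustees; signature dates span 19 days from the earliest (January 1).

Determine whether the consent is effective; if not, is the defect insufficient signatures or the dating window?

Signatures required: the unanimous vote of 12 — unanimous means all 12, so 12 needed; 12 signed. Sufficient.
Dating window: the latest signature is 19 days after the earliest; the limit is 20 days. Within the window.

Effective — both the signature and dating-window requirements are satisfied.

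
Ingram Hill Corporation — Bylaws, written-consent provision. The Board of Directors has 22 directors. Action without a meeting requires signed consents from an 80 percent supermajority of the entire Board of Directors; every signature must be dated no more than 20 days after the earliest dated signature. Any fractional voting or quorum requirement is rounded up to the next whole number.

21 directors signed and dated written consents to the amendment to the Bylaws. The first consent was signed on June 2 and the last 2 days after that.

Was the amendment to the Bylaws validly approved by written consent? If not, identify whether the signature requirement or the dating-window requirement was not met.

Signatures required: an 80 percent supermajority of 22 — 4/5 of 22 = 17.60, rounded up to 18, so 18 needed; 21 signed. Sufficient.
Dating window: the latest signature is 2 days after the earliest; the limit is 20 days. Within the window.

Effective — both the signature and dating-window requirements are satisfied.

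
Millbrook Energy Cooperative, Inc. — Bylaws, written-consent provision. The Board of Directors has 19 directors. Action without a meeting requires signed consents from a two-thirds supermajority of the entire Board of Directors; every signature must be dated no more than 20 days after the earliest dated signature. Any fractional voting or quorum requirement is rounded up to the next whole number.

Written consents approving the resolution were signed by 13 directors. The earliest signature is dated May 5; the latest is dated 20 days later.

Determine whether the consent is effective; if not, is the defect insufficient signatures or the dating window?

Signatures required: a two-thirds supermajority of 19 — 2/3 of 19 = 12.67, rounded up to 13, so 13 needed; 13 signed. Sufficient.
Dating window: the latest signature is 20 days after the earliest; the limit is 20 days. Within the window.

Effective — both the signature and dating-window requirements are satisfied.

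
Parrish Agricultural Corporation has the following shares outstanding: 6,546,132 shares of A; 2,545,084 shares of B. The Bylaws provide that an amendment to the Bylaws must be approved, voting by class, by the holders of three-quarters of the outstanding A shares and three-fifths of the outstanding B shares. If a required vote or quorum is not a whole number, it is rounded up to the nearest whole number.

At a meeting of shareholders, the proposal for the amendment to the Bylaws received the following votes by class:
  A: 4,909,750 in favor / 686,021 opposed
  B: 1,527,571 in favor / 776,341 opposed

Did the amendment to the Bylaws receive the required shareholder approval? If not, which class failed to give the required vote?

Approved — every class gave the required vote.

A: 3/4 of 6546132 = 4909599; 4,909,599 required, 4,909,750 in favor — approved.
B: 3/5 of 2545084 = 1527050.40, rounded up to 1527051; 1,527,051 required, 1,527,571 in favor — approved.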